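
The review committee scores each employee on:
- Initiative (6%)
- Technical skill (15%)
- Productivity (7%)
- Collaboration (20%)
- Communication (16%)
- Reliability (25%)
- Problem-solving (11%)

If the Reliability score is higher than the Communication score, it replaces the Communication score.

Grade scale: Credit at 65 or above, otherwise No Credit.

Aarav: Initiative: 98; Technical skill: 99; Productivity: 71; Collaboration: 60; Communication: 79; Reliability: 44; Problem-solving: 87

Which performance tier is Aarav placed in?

Credit

Reliability (44) ≤ Communication (79), so Communication stays at 79.
Weighted total:
  Initiative 98 × 0.06 = 5.88
  Technical skill 99 × 0.15 = 14.85
  Productivity 71 × 0.07 = 4.97
  Collaboration 60 × 0.2 = 12
  Communication 79 × 0.16 = 12.64
  Reliability 44 × 0.25 = 11
  Problem-solving 87 × 0.11 = 9.57
Sum = 70.91
70.91 ≥ 65 → Credit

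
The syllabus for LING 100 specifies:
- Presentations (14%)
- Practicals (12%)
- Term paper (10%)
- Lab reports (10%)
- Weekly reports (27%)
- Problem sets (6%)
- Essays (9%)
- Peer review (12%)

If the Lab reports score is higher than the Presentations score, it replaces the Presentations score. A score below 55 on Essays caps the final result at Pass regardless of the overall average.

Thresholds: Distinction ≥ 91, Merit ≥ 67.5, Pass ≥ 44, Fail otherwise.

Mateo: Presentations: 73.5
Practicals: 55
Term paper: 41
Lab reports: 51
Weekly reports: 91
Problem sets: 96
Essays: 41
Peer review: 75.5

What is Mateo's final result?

Pass

Lab reports (51) ≤ Presentations (73.5), so Presentations stays at 73.5.
Essays score 41 < 55: minimum not met.
Weighted total:
  Presentations 73.5 × 0.14 = 10.29
  Practicals 55 × 0.12 = 6.6
  Term paper 41 × 0.1 = 4.1
  Lab reports 51 × 0.1 = 5.1
  Weekly reports 91 × 0.27 = 24.57
  Problem sets 96 × 0.06 = 5.76
  Essays 41 × 0.09 = 3.69
  Peer review 75.5 × 0.12 = 9.06
Sum = 69.17
69.17 would be Merit; cap at Pass applies → Pass.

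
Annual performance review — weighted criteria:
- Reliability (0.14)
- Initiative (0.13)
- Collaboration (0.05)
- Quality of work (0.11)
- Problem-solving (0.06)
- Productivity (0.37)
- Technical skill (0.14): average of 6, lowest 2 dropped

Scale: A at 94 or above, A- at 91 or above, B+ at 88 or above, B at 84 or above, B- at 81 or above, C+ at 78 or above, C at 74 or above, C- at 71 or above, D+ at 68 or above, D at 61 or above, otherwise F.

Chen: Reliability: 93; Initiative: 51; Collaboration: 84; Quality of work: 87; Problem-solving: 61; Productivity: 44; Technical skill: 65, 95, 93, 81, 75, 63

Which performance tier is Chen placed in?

D

Technical skill: drop 63, 65 → average of remaining 4 = 344/4 = 86
Weighted total:
  Reliability 93 × 0.14 = 13.02
  Initiative 51 × 0.13 = 6.63
  Collaboration 84 × 0.05 = 4.2
  Quality of work 87 × 0.11 = 9.57
  Problem-solving 61 × 0.06 = 3.66
  Productivity 44 × 0.37 = 16.28
  Technical skill 86 × 0.14 = 12.04
Sum = 65.4
65.4 is ≥ 61 and < 68 → D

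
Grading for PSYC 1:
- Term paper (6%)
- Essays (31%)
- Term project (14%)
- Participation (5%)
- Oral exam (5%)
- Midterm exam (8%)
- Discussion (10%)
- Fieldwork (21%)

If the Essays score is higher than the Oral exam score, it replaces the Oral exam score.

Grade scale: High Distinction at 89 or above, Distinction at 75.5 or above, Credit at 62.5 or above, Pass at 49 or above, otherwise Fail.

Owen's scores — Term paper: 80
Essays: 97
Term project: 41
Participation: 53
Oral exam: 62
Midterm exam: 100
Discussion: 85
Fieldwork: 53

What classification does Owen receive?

Distinction

Essays (97) > Oral exam (62), so Oral exam counts as 97.
Weighted total:
  Term paper 80 × 0.06 = 4.8
  Essays 97 × 0.31 = 30.07
  Term project 41 × 0.14 = 5.74
  Participation 53 × 0.05 = 2.65
  Oral exam 97 × 0.05 = 4.85
  Midterm exam 100 × 0.08 = 8
  Discussion 85 × 0.1 = 8.5
  Fieldwork 53 × 0.21 = 11.13
Sum = 75.74
75.74 is ≥ 75.5 and < 89 → Distinction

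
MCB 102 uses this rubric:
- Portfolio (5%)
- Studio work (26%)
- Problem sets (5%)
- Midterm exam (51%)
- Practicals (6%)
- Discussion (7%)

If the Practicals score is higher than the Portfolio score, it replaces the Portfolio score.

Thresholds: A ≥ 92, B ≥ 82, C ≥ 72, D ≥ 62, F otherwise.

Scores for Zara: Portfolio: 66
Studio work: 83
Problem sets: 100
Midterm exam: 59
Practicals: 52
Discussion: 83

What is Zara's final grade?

D

Practicals (52) ≤ Portfolio (66), so Portfolio stays at 66.
Weighted total:
  Portfolio 66 × 0.05 = 3.3
  Studio work 83 × 0.26 = 21.58
  Problem sets 100 × 0.05 = 5
  Midterm exam 59 × 0.51 = 30.09
  Practicals 52 × 0.06 = 3.12
  Discussion 83 × 0.07 = 5.81
Sum = 68.9
68.9 is ≥ 62 and < 72 → D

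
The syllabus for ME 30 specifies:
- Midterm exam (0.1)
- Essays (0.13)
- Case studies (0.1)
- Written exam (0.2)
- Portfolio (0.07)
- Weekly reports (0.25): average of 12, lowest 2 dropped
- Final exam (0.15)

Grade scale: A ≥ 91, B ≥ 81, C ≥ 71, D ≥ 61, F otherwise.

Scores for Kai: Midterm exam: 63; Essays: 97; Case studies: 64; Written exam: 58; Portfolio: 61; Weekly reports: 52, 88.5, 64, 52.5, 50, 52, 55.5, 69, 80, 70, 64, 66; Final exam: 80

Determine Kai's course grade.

D

Weekly reports: drop 50, 52 → average of remaining 10 = 661.5/10 = 66.15
Weighted total:
  Midterm exam 63 × 0.1 = 6.3
  Essays 97 × 0.13 = 12.61
  Case studies 64 × 0.1 = 6.4
  Written exam 58 × 0.2 = 11.6
  Portfolio 61 × 0.07 = 4.27
  Weekly reports 66.15 × 0.25 = 16.5375
  Final exam 80 × 0.15 = 12
Sum = 69.7175
69.7175 is ≥ 61 and < 71 → D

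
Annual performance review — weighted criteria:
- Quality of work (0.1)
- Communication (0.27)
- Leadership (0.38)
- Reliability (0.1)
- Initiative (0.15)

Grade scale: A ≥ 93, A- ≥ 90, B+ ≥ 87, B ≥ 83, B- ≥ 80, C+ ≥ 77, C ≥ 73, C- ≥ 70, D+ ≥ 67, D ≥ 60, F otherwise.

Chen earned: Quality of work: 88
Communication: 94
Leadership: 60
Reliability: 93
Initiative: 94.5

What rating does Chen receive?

Weighted total:
  Quality of work 88 × 0.1 = 8.8
  Communication 94 × 0.27 = 25.38
  Leadership 60 × 0.38 = 22.8
  Reliability 93 × 0.1 = 9.3
  Initiative 94.5 × 0.15 = 14.175
Sum = 80.455
80.455 is ≥ 80 and < 83 → B-

B-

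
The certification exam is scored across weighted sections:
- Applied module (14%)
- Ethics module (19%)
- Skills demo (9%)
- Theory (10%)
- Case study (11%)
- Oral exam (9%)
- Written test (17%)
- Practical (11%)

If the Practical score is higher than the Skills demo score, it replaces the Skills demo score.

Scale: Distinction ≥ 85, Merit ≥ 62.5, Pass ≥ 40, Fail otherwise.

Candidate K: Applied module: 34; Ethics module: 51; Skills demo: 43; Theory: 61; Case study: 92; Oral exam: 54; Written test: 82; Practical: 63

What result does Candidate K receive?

Pass

Practical (63) > Skills demo (43), so Skills demo counts as 63.
Weighted total:
  Applied module 34 × 0.14 = 4.76
  Ethics module 51 × 0.19 = 9.69
  Skills demo 63 × 0.09 = 5.67
  Theory 61 × 0.1 = 6.1
  Case study 92 × 0.11 = 10.12
  Oral exam 54 × 0.09 = 4.86
  Written test 82 × 0.17 = 13.94
  Practical 63 × 0.11 = 6.93
Sum = 62.07
62.07 is ≥ 40 and < 62.5 → Pass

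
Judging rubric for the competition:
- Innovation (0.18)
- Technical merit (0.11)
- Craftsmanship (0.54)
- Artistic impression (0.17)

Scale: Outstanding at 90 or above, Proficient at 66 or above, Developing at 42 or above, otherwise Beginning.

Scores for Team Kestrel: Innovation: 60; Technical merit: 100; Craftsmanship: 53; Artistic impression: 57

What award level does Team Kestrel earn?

Weighted total:
  Innovation 60 × 0.18 = 10.8
  Technical merit 100 × 0.11 = 11
  Craftsmanship 53 × 0.54 = 28.62
  Artistic impression 57 × 0.17 = 9.69
Sum = 60.11
60.11 is ≥ 42 and < 66 → Developing

Developing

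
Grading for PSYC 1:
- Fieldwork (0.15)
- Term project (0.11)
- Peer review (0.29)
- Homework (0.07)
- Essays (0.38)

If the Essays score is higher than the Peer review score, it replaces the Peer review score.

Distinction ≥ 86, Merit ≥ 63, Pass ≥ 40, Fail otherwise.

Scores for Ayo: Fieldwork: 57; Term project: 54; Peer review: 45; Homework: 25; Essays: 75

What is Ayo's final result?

Essays (75) > Peer review (45), so Peer review counts as 75.
Weighted total:
  Fieldwork 57 × 0.15 = 8.55
  Term project 54 × 0.11 = 5.94
  Peer review 75 × 0.29 = 21.75
  Homework 25 × 0.07 = 1.75
  Essays 75 × 0.38 = 28.5
Sum = 66.49
66.49 is ≥ 63 and < 86 → Merit

Merit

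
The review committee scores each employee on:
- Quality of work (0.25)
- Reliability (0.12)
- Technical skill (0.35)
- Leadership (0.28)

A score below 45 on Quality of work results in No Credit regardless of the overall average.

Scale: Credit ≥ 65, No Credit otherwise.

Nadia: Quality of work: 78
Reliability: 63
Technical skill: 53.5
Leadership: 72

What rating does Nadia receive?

Quality of work score 78 ≥ 45: minimum met.
Weighted total:
  Quality of work 78 × 0.25 = 19.5
  Reliability 63 × 0.12 = 7.56
  Technical skill 53.5 × 0.35 = 18.725
  Leadership 72 × 0.28 = 20.16
Sum = 65.945
65.945 ≥ 65 → Credit

Credit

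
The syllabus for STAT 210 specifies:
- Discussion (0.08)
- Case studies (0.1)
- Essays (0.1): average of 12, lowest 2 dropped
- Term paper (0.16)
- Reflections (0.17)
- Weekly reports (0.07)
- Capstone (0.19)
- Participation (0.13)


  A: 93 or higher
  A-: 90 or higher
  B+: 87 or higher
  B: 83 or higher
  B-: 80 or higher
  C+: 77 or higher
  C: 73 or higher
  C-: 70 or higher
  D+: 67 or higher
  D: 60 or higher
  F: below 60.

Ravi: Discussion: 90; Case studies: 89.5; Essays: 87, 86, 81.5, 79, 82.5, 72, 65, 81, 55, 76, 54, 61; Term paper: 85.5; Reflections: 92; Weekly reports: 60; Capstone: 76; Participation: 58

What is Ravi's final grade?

C+

Essays: drop 54, 55 → average of remaining 10 = 771/10 = 77.1
Weighted total:
  Discussion 90 × 0.08 = 7.2
  Case studies 89.5 × 0.1 = 8.95
  Essays 77.1 × 0.1 = 7.71
  Term paper 85.5 × 0.16 = 13.68
  Reflections 92 × 0.17 = 15.64
  Weekly reports 60 × 0.07 = 4.2
  Capstone 76 × 0.19 = 14.44
  Participation 58 × 0.13 = 7.54
Sum = 79.36
79.36 is ≥ 77 and < 80 → C+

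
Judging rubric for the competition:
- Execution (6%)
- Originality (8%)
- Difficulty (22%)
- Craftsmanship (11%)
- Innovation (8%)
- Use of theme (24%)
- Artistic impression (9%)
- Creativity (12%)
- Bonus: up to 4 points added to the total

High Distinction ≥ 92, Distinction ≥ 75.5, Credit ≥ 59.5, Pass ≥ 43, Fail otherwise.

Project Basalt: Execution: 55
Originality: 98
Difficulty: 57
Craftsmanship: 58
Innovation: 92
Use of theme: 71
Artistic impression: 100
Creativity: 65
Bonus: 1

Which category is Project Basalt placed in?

Credit

Weighted total:
  Execution 55 × 0.06 = 3.3
  Originality 98 × 0.08 = 7.84
  Difficulty 57 × 0.22 = 12.54
  Craftsmanship 58 × 0.11 = 6.38
  Innovation 92 × 0.08 = 7.36
  Use of theme 71 × 0.24 = 17.04
  Artistic impression 100 × 0.09 = 9
  Creativity 65 × 0.12 = 7.8
Sum = 71.26
Bonus: 71.26 + 1 = 72.26
72.26 is ≥ 59.5 and < 75.5 → Credit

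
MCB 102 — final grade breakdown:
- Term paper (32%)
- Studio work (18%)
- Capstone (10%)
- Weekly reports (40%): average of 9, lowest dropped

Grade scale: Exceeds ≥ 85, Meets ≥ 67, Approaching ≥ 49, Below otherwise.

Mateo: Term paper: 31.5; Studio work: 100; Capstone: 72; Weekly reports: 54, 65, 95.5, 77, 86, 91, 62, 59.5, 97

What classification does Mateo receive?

Approaching

Weekly reports: drop 54 → average of remaining 8 = 633/8 = 79.125
Weighted total:
  Term paper 31.5 × 0.32 = 10.08
  Studio work 100 × 0.18 = 18
  Capstone 72 × 0.1 = 7.2
  Weekly reports 79.125 × 0.4 = 31.65
Sum = 66.93
66.93 is ≥ 49 and < 67 → Approaching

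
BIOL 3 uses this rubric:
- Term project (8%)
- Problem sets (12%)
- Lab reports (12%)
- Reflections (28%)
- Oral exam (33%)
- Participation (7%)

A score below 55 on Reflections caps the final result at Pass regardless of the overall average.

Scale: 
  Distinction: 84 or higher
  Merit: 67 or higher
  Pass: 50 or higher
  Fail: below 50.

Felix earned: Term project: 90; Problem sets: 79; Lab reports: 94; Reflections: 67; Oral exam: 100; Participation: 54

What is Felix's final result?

Merit

Reflections score 67 ≥ 55: minimum met.
Weighted total:
  Term project 90 × 0.08 = 7.2
  Problem sets 79 × 0.12 = 9.48
  Lab reports 94 × 0.12 = 11.28
  Reflections 67 × 0.28 = 18.76
  Oral exam 100 × 0.33 = 33
  Participation 54 × 0.07 = 3.78
Sum = 83.5
83.5 is ≥ 67 and < 84 → Merit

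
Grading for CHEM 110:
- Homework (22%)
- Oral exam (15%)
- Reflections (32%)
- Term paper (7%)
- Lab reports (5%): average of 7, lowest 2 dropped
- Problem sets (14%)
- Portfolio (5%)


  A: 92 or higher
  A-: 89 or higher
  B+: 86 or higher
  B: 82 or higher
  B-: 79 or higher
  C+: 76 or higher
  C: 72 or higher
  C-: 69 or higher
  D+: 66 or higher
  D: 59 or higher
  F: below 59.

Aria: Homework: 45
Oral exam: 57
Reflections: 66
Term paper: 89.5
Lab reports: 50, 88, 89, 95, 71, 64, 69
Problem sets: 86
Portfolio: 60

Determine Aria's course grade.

D

Lab reports: drop 50, 64 → average of remaining 5 = 412/5 = 82.4
Weighted total:
  Homework 45 × 0.22 = 9.9
  Oral exam 57 × 0.15 = 8.55
  Reflections 66 × 0.32 = 21.12
  Term paper 89.5 × 0.07 = 6.265
  Lab reports 82.4 × 0.05 = 4.12
  Problem sets 86 × 0.14 = 12.04
  Portfolio 60 × 0.05 = 3
Sum = 64.995
64.995 is ≥ 59 and < 66 → D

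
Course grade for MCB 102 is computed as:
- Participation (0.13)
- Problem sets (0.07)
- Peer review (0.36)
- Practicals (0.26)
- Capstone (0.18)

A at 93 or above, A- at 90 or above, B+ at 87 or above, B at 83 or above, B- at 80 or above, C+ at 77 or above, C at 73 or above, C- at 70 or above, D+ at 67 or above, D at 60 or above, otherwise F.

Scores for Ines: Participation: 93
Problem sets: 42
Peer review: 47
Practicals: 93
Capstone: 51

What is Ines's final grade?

D

Weighted total:
  Participation 93 × 0.13 = 12.09
  Problem sets 42 × 0.07 = 2.94
  Peer review 47 × 0.36 = 16.92
  Practicals 93 × 0.26 = 24.18
  Capstone 51 × 0.18 = 9.18
Sum = 65.31
65.31 is ≥ 60 and < 67 → D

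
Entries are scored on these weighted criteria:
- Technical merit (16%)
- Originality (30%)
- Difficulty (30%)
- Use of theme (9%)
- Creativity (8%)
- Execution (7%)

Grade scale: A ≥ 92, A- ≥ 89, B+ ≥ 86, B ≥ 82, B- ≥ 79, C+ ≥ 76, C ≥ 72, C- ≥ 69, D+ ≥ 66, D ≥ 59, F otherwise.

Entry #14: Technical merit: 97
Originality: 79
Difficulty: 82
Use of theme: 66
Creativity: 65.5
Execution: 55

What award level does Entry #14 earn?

Weighted total:
  Technical merit 97 × 0.16 = 15.52
  Originality 79 × 0.3 = 23.7
  Difficulty 82 × 0.3 = 24.6
  Use of theme 66 × 0.09 = 5.94
  Creativity 65.5 × 0.08 = 5.24
  Execution 55 × 0.07 = 3.85
Sum = 78.85
78.85 is ≥ 76 and < 79 → C+

C+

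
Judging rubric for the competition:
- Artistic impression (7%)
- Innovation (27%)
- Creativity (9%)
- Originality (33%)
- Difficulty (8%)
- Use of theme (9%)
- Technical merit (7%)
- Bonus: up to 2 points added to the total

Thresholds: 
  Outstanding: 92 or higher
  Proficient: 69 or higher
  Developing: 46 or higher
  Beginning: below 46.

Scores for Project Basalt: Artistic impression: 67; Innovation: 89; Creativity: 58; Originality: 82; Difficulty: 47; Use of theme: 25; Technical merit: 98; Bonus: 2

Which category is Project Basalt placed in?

Weighted total:
  Artistic impression 67 × 0.07 = 4.69
  Innovation 89 × 0.27 = 24.03
  Creativity 58 × 0.09 = 5.22
  Originality 82 × 0.33 = 27.06
  Difficulty 47 × 0.08 = 3.76
  Use of theme 25 × 0.09 = 2.25
  Technical merit 98 × 0.07 = 6.86
Sum = 73.87
Bonus: 73.87 + 2 = 75.87
75.87 is ≥ 69 and < 92 → Proficient

Proficient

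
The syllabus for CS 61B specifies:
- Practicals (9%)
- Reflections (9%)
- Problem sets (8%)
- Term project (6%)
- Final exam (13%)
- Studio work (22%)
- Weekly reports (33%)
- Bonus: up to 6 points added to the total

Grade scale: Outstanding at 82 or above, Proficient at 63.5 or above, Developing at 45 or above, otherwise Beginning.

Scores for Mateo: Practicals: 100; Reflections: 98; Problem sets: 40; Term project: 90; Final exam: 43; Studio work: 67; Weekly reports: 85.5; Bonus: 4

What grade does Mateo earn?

Proficient

Weighted total:
  Practicals 100 × 0.09 = 9
  Reflections 98 × 0.09 = 8.82
  Problem sets 40 × 0.08 = 3.2
  Term project 90 × 0.06 = 5.4
  Final exam 43 × 0.13 = 5.59
  Studio work 67 × 0.22 = 14.74
  Weekly reports 85.5 × 0.33 = 28.215
Sum = 74.965
Bonus: 74.965 + 4 = 78.965
78.965 is ≥ 63.5 and < 82 → Proficient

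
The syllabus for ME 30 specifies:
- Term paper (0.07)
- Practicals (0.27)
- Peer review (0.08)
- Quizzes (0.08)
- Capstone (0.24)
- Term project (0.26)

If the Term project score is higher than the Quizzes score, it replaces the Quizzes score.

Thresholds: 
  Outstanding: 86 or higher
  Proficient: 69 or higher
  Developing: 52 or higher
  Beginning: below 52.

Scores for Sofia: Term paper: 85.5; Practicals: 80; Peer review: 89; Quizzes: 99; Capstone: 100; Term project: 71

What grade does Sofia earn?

Term project (71) ≤ Quizzes (99), so Quizzes stays at 99.
Weighted total:
  Term paper 85.5 × 0.07 = 5.985
  Practicals 80 × 0.27 = 21.6
  Peer review 89 × 0.08 = 7.12
  Quizzes 99 × 0.08 = 7.92
  Capstone 100 × 0.24 = 24
  Term project 71 × 0.26 = 18.46
Sum = 85.085
85.085 is ≥ 69 and < 86 → Proficient

Proficient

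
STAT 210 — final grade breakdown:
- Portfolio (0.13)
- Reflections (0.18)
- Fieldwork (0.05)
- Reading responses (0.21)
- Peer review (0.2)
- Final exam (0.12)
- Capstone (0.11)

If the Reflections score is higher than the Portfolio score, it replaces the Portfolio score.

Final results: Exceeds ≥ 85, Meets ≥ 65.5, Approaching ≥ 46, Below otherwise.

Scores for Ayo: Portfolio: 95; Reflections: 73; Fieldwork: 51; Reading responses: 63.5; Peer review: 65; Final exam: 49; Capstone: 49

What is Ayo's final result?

Reflections (73) ≤ Portfolio (95), so Portfolio stays at 95.
Weighted total:
  Portfolio 95 × 0.13 = 12.35
  Reflections 73 × 0.18 = 13.14
  Fieldwork 51 × 0.05 = 2.55
  Reading responses 63.5 × 0.21 = 13.335
  Peer review 65 × 0.2 = 13
  Final exam 49 × 0.12 = 5.88
  Capstone 49 × 0.11 = 5.39
Sum = 65.645
65.645 is ≥ 65.5 and < 85 → Meets

Meets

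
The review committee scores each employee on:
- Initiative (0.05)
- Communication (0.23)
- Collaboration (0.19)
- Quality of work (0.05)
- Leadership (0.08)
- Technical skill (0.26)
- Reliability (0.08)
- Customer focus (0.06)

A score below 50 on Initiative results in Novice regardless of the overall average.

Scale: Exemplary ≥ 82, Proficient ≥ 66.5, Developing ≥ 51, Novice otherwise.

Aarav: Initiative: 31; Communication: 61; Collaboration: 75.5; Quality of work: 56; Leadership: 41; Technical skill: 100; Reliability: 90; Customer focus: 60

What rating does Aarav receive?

Novice

Initiative score 31 < 50: minimum not met.
Weighted total:
  Initiative 31 × 0.05 = 1.55
  Communication 61 × 0.23 = 14.03
  Collaboration 75.5 × 0.19 = 14.345
  Quality of work 56 × 0.05 = 2.8
  Leadership 41 × 0.08 = 3.28
  Technical skill 100 × 0.26 = 26
  Reliability 90 × 0.08 = 7.2
  Customer focus 60 × 0.06 = 3.6
Sum = 72.805
Because the Initiative minimum was not met, the result is Novice.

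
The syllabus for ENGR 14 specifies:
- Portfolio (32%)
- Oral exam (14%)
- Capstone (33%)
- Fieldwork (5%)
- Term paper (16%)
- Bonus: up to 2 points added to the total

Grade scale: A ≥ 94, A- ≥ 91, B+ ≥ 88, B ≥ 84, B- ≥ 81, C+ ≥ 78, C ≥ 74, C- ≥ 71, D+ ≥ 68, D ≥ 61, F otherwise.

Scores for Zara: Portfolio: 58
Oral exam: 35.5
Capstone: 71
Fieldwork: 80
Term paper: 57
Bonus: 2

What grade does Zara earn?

Weighted total:
  Portfolio 58 × 0.32 = 18.56
  Oral exam 35.5 × 0.14 = 4.97
  Capstone 71 × 0.33 = 23.43
  Fieldwork 80 × 0.05 = 4
  Term paper 57 × 0.16 = 9.12
Sum = 60.08
Bonus: 60.08 + 2 = 62.08
62.08 is ≥ 61 and < 68 → D

D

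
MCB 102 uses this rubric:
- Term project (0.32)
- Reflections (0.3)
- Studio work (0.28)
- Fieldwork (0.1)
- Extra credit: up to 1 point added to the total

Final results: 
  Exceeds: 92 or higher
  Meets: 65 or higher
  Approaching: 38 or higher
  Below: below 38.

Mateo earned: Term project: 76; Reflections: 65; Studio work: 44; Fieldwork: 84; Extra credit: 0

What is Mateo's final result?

Weighted total:
  Term project 76 × 0.32 = 24.32
  Reflections 65 × 0.3 = 19.5
  Studio work 44 × 0.28 = 12.32
  Fieldwork 84 × 0.1 = 8.4
Sum = 64.54
Extra credit: 64.54 + 0 = 64.54
64.54 is ≥ 38 and < 65 → Approaching

Approaching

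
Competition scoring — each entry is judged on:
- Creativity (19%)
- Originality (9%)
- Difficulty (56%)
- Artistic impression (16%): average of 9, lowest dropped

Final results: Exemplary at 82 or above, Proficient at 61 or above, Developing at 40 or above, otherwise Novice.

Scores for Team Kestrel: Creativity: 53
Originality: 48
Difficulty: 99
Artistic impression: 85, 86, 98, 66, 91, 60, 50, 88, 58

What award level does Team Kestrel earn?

Exemplary

Artistic impression: drop 50 → average of remaining 8 = 632/8 = 79
Weighted total:
  Creativity 53 × 0.19 = 10.07
  Originality 48 × 0.09 = 4.32
  Difficulty 99 × 0.56 = 55.44
  Artistic impression 79 × 0.16 = 12.64
Sum = 82.47
82.47 ≥ 82 → Exemplary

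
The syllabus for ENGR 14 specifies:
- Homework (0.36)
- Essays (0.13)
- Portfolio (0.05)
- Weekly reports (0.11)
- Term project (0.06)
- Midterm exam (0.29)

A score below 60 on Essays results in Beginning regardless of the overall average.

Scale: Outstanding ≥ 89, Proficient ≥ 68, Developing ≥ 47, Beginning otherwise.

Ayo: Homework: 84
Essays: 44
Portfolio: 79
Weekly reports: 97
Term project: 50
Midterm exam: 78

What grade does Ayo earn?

Beginning

Essays score 44 < 60: minimum not met.
Weighted total:
  Homework 84 × 0.36 = 30.24
  Essays 44 × 0.13 = 5.72
  Portfolio 79 × 0.05 = 3.95
  Weekly reports 97 × 0.11 = 10.67
  Term project 50 × 0.06 = 3
  Midterm exam 78 × 0.29 = 22.62
Sum = 76.2
Because the Essays minimum was not met, the result is Beginning.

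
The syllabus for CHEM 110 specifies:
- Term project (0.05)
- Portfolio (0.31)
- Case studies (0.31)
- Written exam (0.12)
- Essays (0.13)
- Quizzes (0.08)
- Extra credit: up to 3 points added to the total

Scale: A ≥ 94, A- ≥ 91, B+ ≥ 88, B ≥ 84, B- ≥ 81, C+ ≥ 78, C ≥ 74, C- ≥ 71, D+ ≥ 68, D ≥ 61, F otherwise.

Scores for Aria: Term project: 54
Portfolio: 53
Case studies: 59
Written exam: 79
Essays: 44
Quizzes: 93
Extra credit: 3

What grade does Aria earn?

Weighted total:
  Term project 54 × 0.05 = 2.7
  Portfolio 53 × 0.31 = 16.43
  Case studies 59 × 0.31 = 18.29
  Written exam 79 × 0.12 = 9.48
  Essays 44 × 0.13 = 5.72
  Quizzes 93 × 0.08 = 7.44
Sum = 60.06
Extra credit: 60.06 + 3 = 63.06
63.06 is ≥ 61 and < 68 → D

D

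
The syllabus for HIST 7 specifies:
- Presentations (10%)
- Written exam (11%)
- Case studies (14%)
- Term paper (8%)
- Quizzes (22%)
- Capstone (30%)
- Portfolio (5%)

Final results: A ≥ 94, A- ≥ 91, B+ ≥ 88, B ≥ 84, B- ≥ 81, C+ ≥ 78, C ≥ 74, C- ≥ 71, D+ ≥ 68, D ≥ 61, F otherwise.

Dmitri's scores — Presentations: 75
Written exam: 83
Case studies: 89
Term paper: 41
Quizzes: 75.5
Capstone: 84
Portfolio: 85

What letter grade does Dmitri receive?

Weighted total:
  Presentations 75 × 0.1 = 7.5
  Written exam 83 × 0.11 = 9.13
  Case studies 89 × 0.14 = 12.46
  Term paper 41 × 0.08 = 3.28
  Quizzes 75.5 × 0.22 = 16.61
  Capstone 84 × 0.3 = 25.2
  Portfolio 85 × 0.05 = 4.25
Sum = 78.43
78.43 is ≥ 78 and < 81 → C+

C+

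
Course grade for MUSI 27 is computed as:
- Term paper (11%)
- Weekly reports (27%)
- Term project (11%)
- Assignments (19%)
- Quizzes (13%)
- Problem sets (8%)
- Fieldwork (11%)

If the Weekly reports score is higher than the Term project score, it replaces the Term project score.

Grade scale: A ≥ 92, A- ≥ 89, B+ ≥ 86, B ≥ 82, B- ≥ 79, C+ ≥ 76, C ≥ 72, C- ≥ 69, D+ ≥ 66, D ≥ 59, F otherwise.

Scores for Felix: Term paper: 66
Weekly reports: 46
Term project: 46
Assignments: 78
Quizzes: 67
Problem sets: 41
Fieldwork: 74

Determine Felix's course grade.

D

Weekly reports (46) ≤ Term project (46), so Term project stays at 46.
Weighted total:
  Term paper 66 × 0.11 = 7.26
  Weekly reports 46 × 0.27 = 12.42
  Term project 46 × 0.11 = 5.06
  Assignments 78 × 0.19 = 14.82
  Quizzes 67 × 0.13 = 8.71
  Problem sets 41 × 0.08 = 3.28
  Fieldwork 74 × 0.11 = 8.14
Sum = 59.69
59.69 is ≥ 59 and < 66 → D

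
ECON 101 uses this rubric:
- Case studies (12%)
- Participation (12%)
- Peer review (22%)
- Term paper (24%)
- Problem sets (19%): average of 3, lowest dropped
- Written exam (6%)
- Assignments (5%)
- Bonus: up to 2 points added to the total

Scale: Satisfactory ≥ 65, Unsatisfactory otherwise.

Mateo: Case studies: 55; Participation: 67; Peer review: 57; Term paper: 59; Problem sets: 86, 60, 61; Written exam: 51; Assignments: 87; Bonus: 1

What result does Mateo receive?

Unsatisfactory

Problem sets: drop 60 → average of remaining 2 = 147/2 = 73.5
Weighted total:
  Case studies 55 × 0.12 = 6.6
  Participation 67 × 0.12 = 8.04
  Peer review 57 × 0.22 = 12.54
  Term paper 59 × 0.24 = 14.16
  Problem sets 73.5 × 0.19 = 13.965
  Written exam 51 × 0.06 = 3.06
  Assignments 87 × 0.05 = 4.35
Sum = 62.715
Bonus: 62.715 + 1 = 63.715
63.715 < 65 → Unsatisfactory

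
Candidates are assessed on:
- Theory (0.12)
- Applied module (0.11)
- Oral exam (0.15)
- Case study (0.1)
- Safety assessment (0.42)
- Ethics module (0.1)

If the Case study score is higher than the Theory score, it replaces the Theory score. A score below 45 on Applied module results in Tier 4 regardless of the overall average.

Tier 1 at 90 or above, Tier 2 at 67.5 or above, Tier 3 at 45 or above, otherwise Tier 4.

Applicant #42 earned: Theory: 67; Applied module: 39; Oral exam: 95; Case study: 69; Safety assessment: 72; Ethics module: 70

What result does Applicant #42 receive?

Case study (69) > Theory (67), so Theory counts as 69.
Applied module score 39 < 45: minimum not met.
Weighted total:
  Theory 69 × 0.12 = 8.28
  Applied module 39 × 0.11 = 4.29
  Oral exam 95 × 0.15 = 14.25
  Case study 69 × 0.1 = 6.9
  Safety assessment 72 × 0.42 = 30.24
  Ethics module 70 × 0.1 = 7
Sum = 70.96
Because the Applied module minimum was not met, the result is Tier 4.

Tier 4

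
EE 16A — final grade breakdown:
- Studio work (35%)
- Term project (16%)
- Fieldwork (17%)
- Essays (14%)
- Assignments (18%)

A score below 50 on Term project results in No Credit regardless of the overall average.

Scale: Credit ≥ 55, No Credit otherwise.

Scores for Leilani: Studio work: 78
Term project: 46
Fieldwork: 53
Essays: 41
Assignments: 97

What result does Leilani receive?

Term project score 46 < 50: minimum not met.
Weighted total:
  Studio work 78 × 0.35 = 27.3
  Term project 46 × 0.16 = 7.36
  Fieldwork 53 × 0.17 = 9.01
  Essays 41 × 0.14 = 5.74
  Assignments 97 × 0.18 = 17.46
Sum = 66.87
Because the Term project minimum was not met, the result is No Credit.

No Credit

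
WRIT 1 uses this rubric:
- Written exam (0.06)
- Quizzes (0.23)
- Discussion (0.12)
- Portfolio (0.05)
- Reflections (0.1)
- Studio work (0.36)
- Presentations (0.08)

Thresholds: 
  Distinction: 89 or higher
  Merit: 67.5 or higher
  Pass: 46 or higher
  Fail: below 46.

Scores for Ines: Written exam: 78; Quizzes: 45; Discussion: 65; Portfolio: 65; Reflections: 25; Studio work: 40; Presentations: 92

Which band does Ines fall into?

Pass

Weighted total:
  Written exam 78 × 0.06 = 4.68
  Quizzes 45 × 0.23 = 10.35
  Discussion 65 × 0.12 = 7.8
  Portfolio 65 × 0.05 = 3.25
  Reflections 25 × 0.1 = 2.5
  Studio work 40 × 0.36 = 14.4
  Presentations 92 × 0.08 = 7.36
Sum = 50.34
50.34 is ≥ 46 and < 67.5 → Pass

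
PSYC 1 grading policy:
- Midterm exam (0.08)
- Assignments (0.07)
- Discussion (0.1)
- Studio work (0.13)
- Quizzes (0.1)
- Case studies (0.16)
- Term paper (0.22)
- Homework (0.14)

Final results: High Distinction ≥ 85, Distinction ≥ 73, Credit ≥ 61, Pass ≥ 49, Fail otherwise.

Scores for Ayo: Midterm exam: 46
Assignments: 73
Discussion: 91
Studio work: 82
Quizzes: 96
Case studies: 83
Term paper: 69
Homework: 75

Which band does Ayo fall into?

Weighted total:
  Midterm exam 46 × 0.08 = 3.68
  Assignments 73 × 0.07 = 5.11
  Discussion 91 × 0.1 = 9.1
  Studio work 82 × 0.13 = 10.66
  Quizzes 96 × 0.1 = 9.6
  Case studies 83 × 0.16 = 13.28
  Term paper 69 × 0.22 = 15.18
  Homework 75 × 0.14 = 10.5
Sum = 77.11
77.11 is ≥ 73 and < 85 → Distinction

Distinction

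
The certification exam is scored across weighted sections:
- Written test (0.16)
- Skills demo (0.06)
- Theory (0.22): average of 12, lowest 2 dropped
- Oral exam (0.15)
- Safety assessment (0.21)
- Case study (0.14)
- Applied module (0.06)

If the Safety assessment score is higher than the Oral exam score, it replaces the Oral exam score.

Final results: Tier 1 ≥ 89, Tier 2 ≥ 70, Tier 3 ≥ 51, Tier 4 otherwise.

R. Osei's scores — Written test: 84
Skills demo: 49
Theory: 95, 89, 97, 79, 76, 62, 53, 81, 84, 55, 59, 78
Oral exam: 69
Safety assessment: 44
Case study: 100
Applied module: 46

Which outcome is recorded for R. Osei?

Tier 2

Theory: drop 53, 55 → average of remaining 10 = 800/10 = 80
Safety assessment (44) ≤ Oral exam (69), so Oral exam stays at 69.
Weighted total:
  Written test 84 × 0.16 = 13.44
  Skills demo 49 × 0.06 = 2.94
  Theory 80 × 0.22 = 17.6
  Oral exam 69 × 0.15 = 10.35
  Safety assessment 44 × 0.21 = 9.24
  Case study 100 × 0.14 = 14
  Applied module 46 × 0.06 = 2.76
Sum = 70.33
70.33 is ≥ 70 and < 89 → Tier 2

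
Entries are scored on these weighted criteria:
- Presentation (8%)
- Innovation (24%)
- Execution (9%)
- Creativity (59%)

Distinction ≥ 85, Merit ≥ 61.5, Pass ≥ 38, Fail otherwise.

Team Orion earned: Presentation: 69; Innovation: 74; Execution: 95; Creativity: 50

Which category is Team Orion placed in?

Weighted total:
  Presentation 69 × 0.08 = 5.52
  Innovation 74 × 0.24 = 17.76
  Execution 95 × 0.09 = 8.55
  Creativity 50 × 0.59 = 29.5
Sum = 61.33
61.33 is ≥ 38 and < 61.5 → Pass

Pass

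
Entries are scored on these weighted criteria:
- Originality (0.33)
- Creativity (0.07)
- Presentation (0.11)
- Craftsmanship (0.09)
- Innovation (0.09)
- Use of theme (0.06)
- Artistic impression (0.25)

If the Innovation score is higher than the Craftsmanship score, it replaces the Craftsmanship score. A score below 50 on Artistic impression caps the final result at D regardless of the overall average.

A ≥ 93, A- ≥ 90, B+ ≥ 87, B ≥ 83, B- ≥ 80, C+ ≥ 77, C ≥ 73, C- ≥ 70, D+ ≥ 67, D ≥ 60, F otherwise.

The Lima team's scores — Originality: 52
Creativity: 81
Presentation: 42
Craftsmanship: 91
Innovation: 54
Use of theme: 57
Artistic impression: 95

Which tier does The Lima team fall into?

Innovation (54) ≤ Craftsmanship (91), so Craftsmanship stays at 91.
Artistic impression score 95 ≥ 50: minimum met.
Weighted total:
  Originality 52 × 0.33 = 17.16
  Creativity 81 × 0.07 = 5.67
  Presentation 42 × 0.11 = 4.62
  Craftsmanship 91 × 0.09 = 8.19
  Innovation 54 × 0.09 = 4.86
  Use of theme 57 × 0.06 = 3.42
  Artistic impression 95 × 0.25 = 23.75
Sum = 67.67
67.67 is ≥ 67 and < 70 → D+

D+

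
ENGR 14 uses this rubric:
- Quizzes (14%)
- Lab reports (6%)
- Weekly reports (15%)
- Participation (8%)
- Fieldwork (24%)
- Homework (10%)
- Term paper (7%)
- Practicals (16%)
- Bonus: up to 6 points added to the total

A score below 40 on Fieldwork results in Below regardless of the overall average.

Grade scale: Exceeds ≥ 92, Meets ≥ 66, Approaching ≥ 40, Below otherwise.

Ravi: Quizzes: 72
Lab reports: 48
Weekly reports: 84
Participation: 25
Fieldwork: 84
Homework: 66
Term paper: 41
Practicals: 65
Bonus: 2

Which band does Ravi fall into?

Fieldwork score 84 ≥ 40: minimum met.
Weighted total:
  Quizzes 72 × 0.14 = 10.08
  Lab reports 48 × 0.06 = 2.88
  Weekly reports 84 × 0.15 = 12.6
  Participation 25 × 0.08 = 2
  Fieldwork 84 × 0.24 = 20.16
  Homework 66 × 0.1 = 6.6
  Term paper 41 × 0.07 = 2.87
  Practicals 65 × 0.16 = 10.4
Sum = 67.59
Bonus: 67.59 + 2 = 69.59
69.59 is ≥ 66 and < 92 → Meets

Meets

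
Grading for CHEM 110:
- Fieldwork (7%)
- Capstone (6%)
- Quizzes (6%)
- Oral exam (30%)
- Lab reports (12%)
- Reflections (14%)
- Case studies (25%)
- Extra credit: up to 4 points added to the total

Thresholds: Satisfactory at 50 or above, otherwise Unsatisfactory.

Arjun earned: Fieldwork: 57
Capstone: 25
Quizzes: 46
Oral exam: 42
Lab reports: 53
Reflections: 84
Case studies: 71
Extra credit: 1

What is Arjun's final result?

Satisfactory

Weighted total:
  Fieldwork 57 × 0.07 = 3.99
  Capstone 25 × 0.06 = 1.5
  Quizzes 46 × 0.06 = 2.76
  Oral exam 42 × 0.3 = 12.6
  Lab reports 53 × 0.12 = 6.36
  Reflections 84 × 0.14 = 11.76
  Case studies 71 × 0.25 = 17.75
Sum = 56.72
Extra credit: 56.72 + 1 = 57.72
57.72 ≥ 50 → Satisfactory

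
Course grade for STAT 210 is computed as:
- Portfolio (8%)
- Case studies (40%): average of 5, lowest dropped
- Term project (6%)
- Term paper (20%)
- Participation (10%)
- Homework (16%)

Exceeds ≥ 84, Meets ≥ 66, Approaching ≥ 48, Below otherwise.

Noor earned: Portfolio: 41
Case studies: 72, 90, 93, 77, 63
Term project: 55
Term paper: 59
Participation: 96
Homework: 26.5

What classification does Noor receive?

Case studies: drop 63 → average of remaining 4 = 332/4 = 83
Weighted total:
  Portfolio 41 × 0.08 = 3.28
  Case studies 83 × 0.4 = 33.2
  Term project 55 × 0.06 = 3.3
  Term paper 59 × 0.2 = 11.8
  Participation 96 × 0.1 = 9.6
  Homework 26.5 × 0.16 = 4.24
Sum = 65.42
65.42 is ≥ 48 and < 66 → Approaching

Approaching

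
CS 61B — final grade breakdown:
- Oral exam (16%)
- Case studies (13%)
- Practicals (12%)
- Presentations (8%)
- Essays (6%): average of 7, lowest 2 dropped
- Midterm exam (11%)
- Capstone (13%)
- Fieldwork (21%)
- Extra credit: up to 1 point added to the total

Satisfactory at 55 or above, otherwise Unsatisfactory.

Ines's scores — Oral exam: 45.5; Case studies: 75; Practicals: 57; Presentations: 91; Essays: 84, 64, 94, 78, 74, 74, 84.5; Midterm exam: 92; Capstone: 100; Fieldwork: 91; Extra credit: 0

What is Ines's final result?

Essays: drop 64, 74 → average of remaining 5 = 414.5/5 = 82.9
Weighted total:
  Oral exam 45.5 × 0.16 = 7.28
  Case studies 75 × 0.13 = 9.75
  Practicals 57 × 0.12 = 6.84
  Presentations 91 × 0.08 = 7.28
  Essays 82.9 × 0.06 = 4.974
  Midterm exam 92 × 0.11 = 10.12
  Capstone 100 × 0.13 = 13
  Fieldwork 91 × 0.21 = 19.11
Sum = 78.354
Extra credit: 78.354 + 0 = 78.354
78.354 ≥ 55 → Satisfactory

Satisfactory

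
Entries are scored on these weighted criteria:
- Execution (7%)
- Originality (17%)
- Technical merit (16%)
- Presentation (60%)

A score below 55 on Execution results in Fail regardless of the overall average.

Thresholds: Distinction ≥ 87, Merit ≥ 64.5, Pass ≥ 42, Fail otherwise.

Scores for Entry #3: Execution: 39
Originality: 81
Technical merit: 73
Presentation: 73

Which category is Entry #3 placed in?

Execution score 39 < 55: minimum not met.
Weighted total:
  Execution 39 × 0.07 = 2.73
  Originality 81 × 0.17 = 13.77
  Technical merit 73 × 0.16 = 11.68
  Presentation 73 × 0.6 = 43.8
Sum = 71.98
Because the Execution minimum was not met, the result is Fail.

Fail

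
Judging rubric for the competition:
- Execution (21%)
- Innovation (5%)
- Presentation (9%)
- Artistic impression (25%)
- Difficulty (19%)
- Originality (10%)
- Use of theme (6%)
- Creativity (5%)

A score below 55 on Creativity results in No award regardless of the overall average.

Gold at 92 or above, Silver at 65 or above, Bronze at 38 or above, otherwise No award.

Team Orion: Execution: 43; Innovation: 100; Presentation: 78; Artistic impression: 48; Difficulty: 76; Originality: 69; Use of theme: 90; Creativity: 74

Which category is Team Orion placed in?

Creativity score 74 ≥ 55: minimum met.
Weighted total:
  Execution 43 × 0.21 = 9.03
  Innovation 100 × 0.05 = 5
  Presentation 78 × 0.09 = 7.02
  Artistic impression 48 × 0.25 = 12
  Difficulty 76 × 0.19 = 14.44
  Originality 69 × 0.1 = 6.9
  Use of theme 90 × 0.06 = 5.4
  Creativity 74 × 0.05 = 3.7
Sum = 63.49
63.49 is ≥ 38 and < 65 → Bronze

Bronze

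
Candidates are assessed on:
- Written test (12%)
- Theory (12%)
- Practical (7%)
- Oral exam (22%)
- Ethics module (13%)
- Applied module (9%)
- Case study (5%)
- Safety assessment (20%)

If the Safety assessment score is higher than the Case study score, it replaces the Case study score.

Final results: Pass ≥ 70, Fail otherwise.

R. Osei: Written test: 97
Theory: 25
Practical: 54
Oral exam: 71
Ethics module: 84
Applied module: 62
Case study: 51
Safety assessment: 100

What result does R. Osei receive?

Pass

Safety assessment (100) > Case study (51), so Case study counts as 100.
Weighted total:
  Written test 97 × 0.12 = 11.64
  Theory 25 × 0.12 = 3
  Practical 54 × 0.07 = 3.78
  Oral exam 71 × 0.22 = 15.62
  Ethics module 84 × 0.13 = 10.92
  Applied module 62 × 0.09 = 5.58
  Case study 100 × 0.05 = 5
  Safety assessment 100 × 0.2 = 20
Sum = 75.54
75.54 ≥ 70 → Pass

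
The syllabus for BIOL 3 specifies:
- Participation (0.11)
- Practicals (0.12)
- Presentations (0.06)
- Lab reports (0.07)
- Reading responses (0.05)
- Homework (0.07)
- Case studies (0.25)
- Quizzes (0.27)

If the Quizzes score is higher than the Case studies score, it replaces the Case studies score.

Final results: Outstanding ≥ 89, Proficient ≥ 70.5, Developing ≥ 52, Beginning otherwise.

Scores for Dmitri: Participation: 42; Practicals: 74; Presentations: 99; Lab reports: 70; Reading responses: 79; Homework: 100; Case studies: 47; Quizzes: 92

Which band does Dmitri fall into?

Proficient

Quizzes (92) > Case studies (47), so Case studies counts as 92.
Weighted total:
  Participation 42 × 0.11 = 4.62
  Practicals 74 × 0.12 = 8.88
  Presentations 99 × 0.06 = 5.94
  Lab reports 70 × 0.07 = 4.9
  Reading responses 79 × 0.05 = 3.95
  Homework 100 × 0.07 = 7
  Case studies 92 × 0.25 = 23
  Quizzes 92 × 0.27 = 24.84
Sum = 83.13
83.13 is ≥ 70.5 and < 89 → Proficient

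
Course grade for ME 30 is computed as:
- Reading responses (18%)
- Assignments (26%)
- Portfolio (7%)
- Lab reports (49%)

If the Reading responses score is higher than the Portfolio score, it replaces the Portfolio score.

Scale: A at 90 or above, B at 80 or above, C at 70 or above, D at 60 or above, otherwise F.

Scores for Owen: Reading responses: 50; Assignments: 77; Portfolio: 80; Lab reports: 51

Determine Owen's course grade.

Reading responses (50) ≤ Portfolio (80), so Portfolio stays at 80.
Weighted total:
  Reading responses 50 × 0.18 = 9
  Assignments 77 × 0.26 = 20.02
  Portfolio 80 × 0.07 = 5.6
  Lab reports 51 × 0.49 = 24.99
Sum = 59.61
59.61 < 60 → F

F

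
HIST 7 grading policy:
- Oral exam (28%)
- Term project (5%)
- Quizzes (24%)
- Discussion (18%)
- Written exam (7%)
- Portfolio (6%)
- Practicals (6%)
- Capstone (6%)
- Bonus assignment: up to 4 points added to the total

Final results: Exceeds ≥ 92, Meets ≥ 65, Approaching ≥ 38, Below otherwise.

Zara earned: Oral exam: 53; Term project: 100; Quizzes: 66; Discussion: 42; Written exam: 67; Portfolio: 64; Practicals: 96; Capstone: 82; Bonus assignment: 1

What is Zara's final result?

Approaching

Weighted total:
  Oral exam 53 × 0.28 = 14.84
  Term project 100 × 0.05 = 5
  Quizzes 66 × 0.24 = 15.84
  Discussion 42 × 0.18 = 7.56
  Written exam 67 × 0.07 = 4.69
  Portfolio 64 × 0.06 = 3.84
  Practicals 96 × 0.06 = 5.76
  Capstone 82 × 0.06 = 4.92
Sum = 62.45
Bonus assignment: 62.45 + 1 = 63.45
63.45 is ≥ 38 and < 65 → Approaching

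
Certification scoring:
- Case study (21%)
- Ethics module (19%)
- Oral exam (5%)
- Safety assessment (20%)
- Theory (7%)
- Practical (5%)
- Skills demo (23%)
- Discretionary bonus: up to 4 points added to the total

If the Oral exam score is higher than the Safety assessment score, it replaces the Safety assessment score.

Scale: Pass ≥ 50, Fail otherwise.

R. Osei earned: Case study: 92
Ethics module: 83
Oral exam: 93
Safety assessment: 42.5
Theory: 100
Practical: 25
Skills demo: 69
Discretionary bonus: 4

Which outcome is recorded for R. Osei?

Pass

Oral exam (93) > Safety assessment (42.5), so Safety assessment counts as 93.
Weighted total:
  Case study 92 × 0.21 = 19.32
  Ethics module 83 × 0.19 = 15.77
  Oral exam 93 × 0.05 = 4.65
  Safety assessment 93 × 0.2 = 18.6
  Theory 100 × 0.07 = 7
  Practical 25 × 0.05 = 1.25
  Skills demo 69 × 0.23 = 15.87
Sum = 82.46
Discretionary bonus: 82.46 + 4 = 86.46
86.46 ≥ 50 → Pass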